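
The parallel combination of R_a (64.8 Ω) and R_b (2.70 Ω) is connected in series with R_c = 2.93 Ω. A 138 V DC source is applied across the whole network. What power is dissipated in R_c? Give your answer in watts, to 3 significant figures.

1830 W

First find R_p for the parallel pair, then treat R_p + R_c as a series loop.
R_p = (64.8×2.70)/(64.8+2.70) = 2.592 Ω
R_total = R_p + 2.93 = 2.592 + 2.93 = 5.522 Ω
I = V / R_total = 138 / 5.522 = 24.99 A
R_c is the series element, so its power is I²R.
P_R_c = (24.99)² × 2.93 = 1830 W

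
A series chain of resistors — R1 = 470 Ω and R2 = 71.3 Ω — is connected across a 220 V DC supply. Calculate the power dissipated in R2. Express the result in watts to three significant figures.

In a series string the same current flows through every resistor — find that current, then P = I²R for the one we want.
R_total = 470 + 71.3 = 541.3 Ω
I = V / R_total = 220 / 541.3 = 0.4064 A
P_R2 = I² × R2 = (0.4064)² × 71.3 = 11.78 W

11.8 W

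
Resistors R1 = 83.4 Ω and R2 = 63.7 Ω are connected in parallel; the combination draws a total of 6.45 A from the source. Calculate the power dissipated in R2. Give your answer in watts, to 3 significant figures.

The branches share the same voltage, but only the total current is given — find V from the equivalent resistance first.
1/R_eq = 1/83.4 + 1/63.7 ⇒ R_eq = 36.12 Ω
V = I_total × R_eq = 6.450 × 36.12 = 232.9 V
P_R2 = V² / R2 = (232.9)² / 63.7 = 851.9 W

852 W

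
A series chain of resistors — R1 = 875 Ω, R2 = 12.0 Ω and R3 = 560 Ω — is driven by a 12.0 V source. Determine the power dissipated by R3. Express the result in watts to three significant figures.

0.0385 W

Since the resistors are in series they all carry the loop current I = V/R_total; the power in any one is I²R.
R_total = 875 + 12.0 + 560 = 1447 Ω
I = V / R_total = 12.0 / 1447 = 0.008293 A
P_R3 = I² × R3 = (0.008293)² × 560 = 0.03851 W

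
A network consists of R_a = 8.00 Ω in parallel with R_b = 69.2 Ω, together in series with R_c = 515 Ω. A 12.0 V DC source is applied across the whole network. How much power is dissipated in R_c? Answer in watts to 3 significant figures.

0.272 W

Reduce the parallel combination to a single R_p; the circuit then becomes R_p in series with the remaining resistor.
R_p = (8.00×69.2)/(8.00+69.2) = 7.171 Ω
R_total = R_p + 515 = 7.171 + 515 = 522.2 Ω
I = V / R_total = 12.0 / 522.2 = 0.02298 A
R_c carries the full series current, so P = I²R.
P_R_c = (0.02298)² × 515 = 0.2720 W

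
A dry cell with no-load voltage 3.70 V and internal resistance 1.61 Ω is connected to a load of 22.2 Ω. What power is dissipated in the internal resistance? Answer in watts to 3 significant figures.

r is in series with the load, so it carries the full circuit current — the loss in it is I²r.
I = ε / (r + R) = 3.70 / (1.61 + 22.2) = 0.1554 A
P_int = I² r = (0.1554)² × 1.61 = 0.03888 W

0.0389 W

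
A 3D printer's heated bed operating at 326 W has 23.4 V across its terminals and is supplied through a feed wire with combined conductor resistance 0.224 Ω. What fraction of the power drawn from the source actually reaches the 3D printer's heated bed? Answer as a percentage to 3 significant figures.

88.2 %

I = P / V = 326 / 23.4 = 13.93 A through the feed wire.
P_line = I² R_line = (13.93)² × 0.224 = 43.48 W
P_source = P_load + P_line = 326.0 + 43.48 = 369.5 W
η = P_load / P_source = 326.0 / 369.5 = 0.8823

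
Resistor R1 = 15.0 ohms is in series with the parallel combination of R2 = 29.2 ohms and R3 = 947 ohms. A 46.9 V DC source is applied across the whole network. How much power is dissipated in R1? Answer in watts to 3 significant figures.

17.6 W

First combine the parallel branches into one equivalent R_p, then R1 + R_p is a series pair.
R_p = (29.2×947)/(29.2+947) = 28.33 Ω
R_total = 15.0 + 28.33 = 43.33 Ω
I = V / R_total = 46.9 / 43.33 = 1.082 A
R1 is in the main series path, so its power is I²R1.
P_R1 = (1.082)² × 15.0 = 17.58 W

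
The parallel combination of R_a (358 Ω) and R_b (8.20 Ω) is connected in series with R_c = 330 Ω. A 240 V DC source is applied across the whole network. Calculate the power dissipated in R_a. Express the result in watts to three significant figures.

0.0905 W

Collapse the R_a‖R_b pair into one equivalent R_p; then R_p and R_c form a series string.
R_p = (358×8.20)/(358+8.20) = 8.016 Ω
R_total = R_p + 330 = 8.016 + 330 = 338.0 Ω
I = V / R_total = 240 / 338.0 = 0.7100 A
Voltage across the parallel pair: V_p = I × R_p = 0.7100 × 8.016 = 5.692 V
R_a has V_p across it, so P = V_p²/R_a.
P_R_a = (5.692)² / 358 = 0.09049 W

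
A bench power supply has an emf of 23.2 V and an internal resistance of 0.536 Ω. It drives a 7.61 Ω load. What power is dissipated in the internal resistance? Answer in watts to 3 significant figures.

r is in series with the load, so it carries the full circuit current — the loss in it is I²r.
I = ε / (r + R) = 23.2 / (0.536 + 7.61) = 2.848 A
P_int = I² r = (2.848)² × 0.536 = 4.348 W

4.35 W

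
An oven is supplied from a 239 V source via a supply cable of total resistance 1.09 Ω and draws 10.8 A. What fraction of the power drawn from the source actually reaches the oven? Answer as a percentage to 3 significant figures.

The supply cable carries the full 10.8 A.
P_line = I² R_line = (10.80)² × 1.09 = 127.1 W
P_source = V I = 239 × 10.80 = 2581 W; P_load = 2454 W
η = P_load / P_source = 2454 / 2581 = 0.9507

95.1 %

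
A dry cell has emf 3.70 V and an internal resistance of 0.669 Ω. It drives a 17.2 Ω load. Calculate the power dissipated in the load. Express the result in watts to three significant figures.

Find the circuit current first, then P = I²R for the load (series elements share I).
I = ε / (r + R) = 3.70 / (0.669 + 17.2) = 0.2071 A
P_load = I² R = (0.2071)² × 17.2 = 0.7374 W

0.737 W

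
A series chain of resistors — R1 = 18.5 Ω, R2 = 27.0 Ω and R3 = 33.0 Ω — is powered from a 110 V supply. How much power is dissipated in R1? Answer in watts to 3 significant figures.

Series elements share the same current, so find I first, then use P = I²R.
R_total = 18.5 + 27.0 + 33.0 = 78.50 Ω
I = V / R_total = 110 / 78.50 = 1.401 A
P_R1 = I² × R1 = (1.401)² × 18.5 = 36.33 W

36.3 W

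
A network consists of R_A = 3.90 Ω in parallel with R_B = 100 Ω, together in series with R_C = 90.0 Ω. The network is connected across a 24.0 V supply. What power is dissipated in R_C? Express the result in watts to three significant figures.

5.90 W

Collapse the R_A‖R_B pair into one equivalent R_p; then R_p and R_C form a series string.
R_p = (3.90×100)/(3.90+100) = 3.754 Ω
R_total = R_p + 90.0 = 3.754 + 90.0 = 93.75 Ω
I = V / R_total = 24.0 / 93.75 = 0.2560 A
R_C is the series element, so its power is I²R.
P_R_C = (0.2560)² × 90.0 = 5.898 W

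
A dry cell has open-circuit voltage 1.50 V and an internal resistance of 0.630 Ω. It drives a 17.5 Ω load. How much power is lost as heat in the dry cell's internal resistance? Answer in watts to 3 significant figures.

Internal loss is I²r, with I set by the total series resistance r+R.
I = ε / (r + R) = 1.50 / (0.630 + 17.5) = 0.08274 A
P_int = I² r = (0.08274)² × 0.630 = 0.004312 W

0.00431 W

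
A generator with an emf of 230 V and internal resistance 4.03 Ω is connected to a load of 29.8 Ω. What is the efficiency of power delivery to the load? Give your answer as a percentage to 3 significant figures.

The source delivers εI, of which I²R reaches the load and I²r is lost; since I is common, η = R/(R+r).
η = R / (R + r) = 29.8 / (29.8 + 4.03) = 0.8809

88.1 %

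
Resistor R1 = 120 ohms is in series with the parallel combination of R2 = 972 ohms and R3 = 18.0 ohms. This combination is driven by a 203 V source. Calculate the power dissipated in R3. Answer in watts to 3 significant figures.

Collapse R2‖R3 to a single equivalent, reducing the network to two series elements.
R_p = (972×18.0)/(972+18.0) = 17.67 Ω
R_total = 120 + 17.67 = 137.7 Ω
I = V / R_total = 203 / 137.7 = 1.475 A
Voltage across the parallel pair: V_p = I × R_p = 1.475 × 17.67 = 26.06 V
R3 sees V_p directly, so P = V_p² / R3.
P_R3 = (26.06)² / 18.0 = 37.73 W

37.7 W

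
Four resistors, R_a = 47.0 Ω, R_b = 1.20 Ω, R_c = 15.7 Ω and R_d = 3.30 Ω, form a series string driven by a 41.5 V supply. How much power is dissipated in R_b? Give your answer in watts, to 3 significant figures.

0.458 W

Since the resistors are in series they all carry the loop current I = V/R_total; the power in any one is I²R.
R_total = 47.0 + 1.20 + 15.7 + 3.30 = 67.20 Ω
I = V / R_total = 41.5 / 67.20 = 0.6176 A
P_R_b = I² × R_b = (0.6176)² × 1.20 = 0.4577 W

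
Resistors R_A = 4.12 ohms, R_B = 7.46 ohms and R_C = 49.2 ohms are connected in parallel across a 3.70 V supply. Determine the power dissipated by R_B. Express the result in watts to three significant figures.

1.84 W

R_B sits directly across the source, so P = V²/R with V = 3.70 V.
P_R_B = V² / R_B = (3.70)² / 7.46 Ω = 1.835 W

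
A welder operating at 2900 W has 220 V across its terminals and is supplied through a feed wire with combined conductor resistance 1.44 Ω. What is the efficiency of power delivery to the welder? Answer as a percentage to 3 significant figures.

I = P / V = 2900 / 220 = 13.18 A through the feed wire.
P_line = I² R_line = (13.18)² × 1.44 = 250.2 W
P_source = P_load + P_line = 2900 + 250.2 = 3150 W
η = P_load / P_source = 2900 / 3150 = 0.9206

92.1 %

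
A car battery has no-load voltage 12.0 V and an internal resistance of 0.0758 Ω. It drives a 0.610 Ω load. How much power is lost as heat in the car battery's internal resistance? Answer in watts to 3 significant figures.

23.2 W

r is in series with the load, so it carries the full circuit current — the loss in it is I²r.
I = ε / (r + R) = 12.0 / (0.0758 + 0.610) = 17.50 A
P_int = I² r = (17.50)² × 0.0758 = 23.21 W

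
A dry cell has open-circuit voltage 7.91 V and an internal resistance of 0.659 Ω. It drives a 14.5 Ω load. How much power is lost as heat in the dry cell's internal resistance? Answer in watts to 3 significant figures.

r is in series with the load, so it carries the full circuit current — the loss in it is I²r.
I = ε / (r + R) = 7.91 / (0.659 + 14.5) = 0.5218 A
P_int = I² r = (0.5218)² × 0.659 = 0.1794 W

0.179 W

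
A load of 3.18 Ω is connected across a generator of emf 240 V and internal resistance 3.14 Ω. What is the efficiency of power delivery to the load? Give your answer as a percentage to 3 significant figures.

50.3 %

η = P_load/(P_load+P_int) = I²R/(I²R+I²r) = R/(R+r) — the I² cancels for series elements.
η = R / (R + r) = 3.18 / (3.18 + 3.14) = 0.5032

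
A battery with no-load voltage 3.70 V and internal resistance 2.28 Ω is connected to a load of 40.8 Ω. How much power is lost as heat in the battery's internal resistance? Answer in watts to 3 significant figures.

0.0168 W

The internal resistance carries the same current as the load; P_int = I²r.
I = ε / (r + R) = 3.70 / (2.28 + 40.8) = 0.08589 A
P_int = I² r = (0.08589)² × 2.28 = 0.01682 W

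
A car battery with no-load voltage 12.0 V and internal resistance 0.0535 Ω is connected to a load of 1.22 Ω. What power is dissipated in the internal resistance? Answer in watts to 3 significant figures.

The internal resistance carries the same current as the load; P_int = I²r.
I = ε / (r + R) = 12.0 / (0.0535 + 1.22) = 9.423 A
P_int = I² r = (9.423)² × 0.0535 = 4.750 W

4.75 W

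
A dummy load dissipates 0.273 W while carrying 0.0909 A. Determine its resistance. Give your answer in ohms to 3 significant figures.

The two known quantities fix the third via R = P / I².
R = 0.273 / (0.09090)² = 33.04 Ω

33.0 Ω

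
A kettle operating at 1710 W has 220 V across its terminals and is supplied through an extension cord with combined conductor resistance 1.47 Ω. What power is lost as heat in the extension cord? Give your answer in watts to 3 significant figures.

The extension cord and load are in series, so the same current flows in both; the loss is I²R_line.
I = P / V = 1710 / 220 = 7.773 A through the extension cord.
P_line = I² R_line = (7.773)² × 1.47 = 88.81 W

88.8 W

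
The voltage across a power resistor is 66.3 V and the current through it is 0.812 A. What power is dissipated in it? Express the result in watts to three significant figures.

53.8 W

Since both terminal voltage and current are stated, P = V I gives the power in one step.
P = 66.3 V × 0.8120 A = 53.84 W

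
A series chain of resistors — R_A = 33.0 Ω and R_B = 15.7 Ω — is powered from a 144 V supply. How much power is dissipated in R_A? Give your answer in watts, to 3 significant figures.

289 W

Every series element carries the same I. Get I from the total resistance, then P = I² × R_A.
R_total = 33.0 + 15.7 = 48.70 Ω
I = V / R_total = 144 / 48.70 = 2.957 A
P_R_A = I² × R_A = (2.957)² × 33.0 = 288.5 W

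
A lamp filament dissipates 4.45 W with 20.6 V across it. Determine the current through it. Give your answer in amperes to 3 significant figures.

0.216 A

Inverting the appropriate power form: I = P / V.
I = 4.45 / 20.6 = 0.2160 A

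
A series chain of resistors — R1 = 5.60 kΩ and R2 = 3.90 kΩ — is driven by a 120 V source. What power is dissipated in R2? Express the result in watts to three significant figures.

0.622 W

Series elements share the same current, so find I first, then use P = I²R.
R_total = (5.60 + 3.90) kΩ = 9500 Ω
I = V / R_total = 120 / 9500 = 0.01263 A
P_R2 = I² × R2 = (0.01263)² × 3900 = 0.6223 W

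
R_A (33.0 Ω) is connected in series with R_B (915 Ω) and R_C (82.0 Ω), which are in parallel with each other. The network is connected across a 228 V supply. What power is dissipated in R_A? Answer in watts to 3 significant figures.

Reduce the parallel pair to R_p first; the network is then a simple series string.
R_p = (915×82.0)/(915+82.0) = 75.26 Ω
R_total = 33.0 + 75.26 = 108.3 Ω
I = V / R_total = 228 / 108.3 = 2.106 A
The full supply current passes through R_A: P = I²R.
P_R_A = (2.106)² × 33.0 = 146.4 W

146 W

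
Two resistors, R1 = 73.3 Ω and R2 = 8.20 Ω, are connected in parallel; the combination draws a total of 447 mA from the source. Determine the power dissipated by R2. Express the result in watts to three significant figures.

1.33 W

Parallel branches share V, not I — compute V via R_eq, then use V²/R for the target branch.
1/R_eq = 1/73.3 + 1/8.20 ⇒ R_eq = 7.375 Ω
V = I_total × R_eq = 0.4470 × 7.375 = 3.297 V
P_R2 = V² / R2 = (3.297)² / 8.20 = 1.325 W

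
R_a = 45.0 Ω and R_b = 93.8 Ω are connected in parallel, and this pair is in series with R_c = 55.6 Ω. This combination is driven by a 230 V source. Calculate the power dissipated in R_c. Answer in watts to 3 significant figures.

398 W

First find R_p for the parallel pair, then treat R_p + R_c as a series loop.
R_p = (45.0×93.8)/(45.0+93.8) = 30.41 Ω
R_total = R_p + 55.6 = 30.41 + 55.6 = 86.01 Ω
I = V / R_total = 230 / 86.01 = 2.674 A
All the supply current flows through R_c; use P = I²R_c.
P_R_c = (2.674)² × 55.6 = 397.6 W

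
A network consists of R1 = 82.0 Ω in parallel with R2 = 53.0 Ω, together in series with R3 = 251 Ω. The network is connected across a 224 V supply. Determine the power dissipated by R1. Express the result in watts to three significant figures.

Reduce the parallel combination to a single R_p; the circuit then becomes R_p in series with the remaining resistor.
R_p = (82.0×53.0)/(82.0+53.0) = 32.19 Ω
R_total = R_p + 251 = 32.19 + 251 = 283.2 Ω
I = V / R_total = 224 / 283.2 = 0.7910 A
Voltage across the parallel pair: V_p = I × R_p = 0.7910 × 32.19 = 25.46 V
R1 sits across V_p; its power is V_p²/R.
P_R1 = (25.46)² / 82.0 = 7.907 W

7.91 W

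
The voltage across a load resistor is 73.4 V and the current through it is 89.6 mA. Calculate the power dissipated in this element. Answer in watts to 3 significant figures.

6.58 W

Since both terminal voltage and current are stated, P = V I gives the power in one step.
P = 73.4 V × 0.08960 A = 6.577 W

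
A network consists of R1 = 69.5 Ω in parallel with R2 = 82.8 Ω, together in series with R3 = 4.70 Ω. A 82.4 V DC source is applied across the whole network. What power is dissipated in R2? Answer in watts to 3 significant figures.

First find R_p for the parallel pair, then treat R_p + R3 as a series loop.
R_p = (69.5×82.8)/(69.5+82.8) = 37.78 Ω
R_total = R_p + 4.70 = 37.78 + 4.70 = 42.48 Ω
I = V / R_total = 82.4 / 42.48 = 1.940 A
Voltage across the parallel pair: V_p = I × R_p = 1.940 × 37.78 = 73.28 V
R2 sits across V_p; its power is V_p²/R.
P_R2 = (73.28)² / 82.8 = 64.86 W

64.9 W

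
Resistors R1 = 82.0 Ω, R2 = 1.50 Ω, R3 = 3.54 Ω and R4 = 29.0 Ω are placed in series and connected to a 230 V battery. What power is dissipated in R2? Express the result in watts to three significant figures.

5.89 W

In a series string the same current flows through every resistor — find that current, then P = I²R for the one we want.
R_total = 82.0 + 1.50 + 3.54 + 29.0 = 116.0 Ω
I = V / R_total = 230 / 116.0 = 1.982 A
P_R2 = I² × R2 = (1.982)² × 1.50 = 5.893 W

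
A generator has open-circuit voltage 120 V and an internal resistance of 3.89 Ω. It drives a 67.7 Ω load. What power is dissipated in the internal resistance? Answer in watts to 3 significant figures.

10.9 W

r is in series with the load, so it carries the full circuit current — the loss in it is I²r.
I = ε / (r + R) = 120 / (3.89 + 67.7) = 1.676 A
P_int = I² r = (1.676)² × 3.89 = 10.93 W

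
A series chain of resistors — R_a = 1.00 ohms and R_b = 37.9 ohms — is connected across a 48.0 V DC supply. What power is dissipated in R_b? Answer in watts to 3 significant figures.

The current is common to all series resistors; compute it, then apply P = I²R for the target.
R_total = 1.00 + 37.9 = 38.90 Ω
I = V / R_total = 48.0 / 38.90 = 1.234 A
P_R_b = I² × R_b = (1.234)² × 37.9 = 57.71 W

57.7 W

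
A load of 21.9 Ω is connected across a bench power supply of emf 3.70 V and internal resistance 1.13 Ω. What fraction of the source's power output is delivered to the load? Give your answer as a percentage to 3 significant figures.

95.1 %

η = P_load/(P_load+P_int) = I²R/(I²R+I²r) = R/(R+r) — the I² cancels for series elements.
η = R / (R + r) = 21.9 / (21.9 + 1.13) = 0.9509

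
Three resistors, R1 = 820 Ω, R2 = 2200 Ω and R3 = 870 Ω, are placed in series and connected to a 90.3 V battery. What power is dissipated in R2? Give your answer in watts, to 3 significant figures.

1.19 W

The current is common to all series resistors; compute it, then apply P = I²R for the target.
R_total = 820 + 2200 + 870 = 3890 Ω
I = V / R_total = 90.3 / 3890 = 0.02321 A
P_R2 = I² × R2 = (0.02321)² × 2200 = 1.185 W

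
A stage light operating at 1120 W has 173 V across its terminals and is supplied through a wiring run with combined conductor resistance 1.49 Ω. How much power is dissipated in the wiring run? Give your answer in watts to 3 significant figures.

62.4 W

The wiring run is a series resistance carrying the load current; its dissipation is I²R_line.
I = P / V = 1120 / 173 = 6.474 A through the wiring run.
P_line = I² R_line = (6.474)² × 1.49 = 62.45 W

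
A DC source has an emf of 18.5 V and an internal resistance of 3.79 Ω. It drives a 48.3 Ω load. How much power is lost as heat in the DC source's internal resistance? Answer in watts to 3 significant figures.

Internal loss is I²r, with I set by the total series resistance r+R.
I = ε / (r + R) = 18.5 / (3.79 + 48.3) = 0.3552 A
P_int = I² r = (0.3552)² × 3.79 = 0.4781 W

0.478 W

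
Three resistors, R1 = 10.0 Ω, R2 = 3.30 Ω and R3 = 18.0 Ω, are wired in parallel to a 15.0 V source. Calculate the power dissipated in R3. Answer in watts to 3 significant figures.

12.5 W

Every branch has 15.0 V across it, so for R3 the power is simply V²/R.
P_R3 = V² / R3 = (15.0)² / 18.0 Ω = 12.50 W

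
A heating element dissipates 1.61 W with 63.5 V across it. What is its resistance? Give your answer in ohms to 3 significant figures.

The two known quantities fix the third via R = V² / P.
R = (63.5)² / 1.61 = 2505 Ω

2500 Ω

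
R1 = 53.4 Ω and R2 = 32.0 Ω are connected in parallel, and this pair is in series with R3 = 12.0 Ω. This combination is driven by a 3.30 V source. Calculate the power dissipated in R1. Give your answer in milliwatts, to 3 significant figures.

Collapse the R1‖R2 pair into one equivalent R_p; then R_p and R3 form a series string.
R_p = (53.4×32.0)/(53.4+32.0) = 20.01 Ω
R_total = R_p + 12.0 = 20.01 + 12.0 = 32.01 Ω
I = V / R_total = 3.30 / 32.01 = 0.1031 A
Voltage across the parallel pair: V_p = I × R_p = 0.1031 × 20.01 = 2.063 V
Use P = V²/R for R1 with V = V_p.
P_R1 = (2.063)² / 53.4 = 0.07969 W

79.7 mW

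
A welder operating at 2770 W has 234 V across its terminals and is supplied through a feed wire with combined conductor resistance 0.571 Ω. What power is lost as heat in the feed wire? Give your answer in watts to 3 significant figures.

80.0 W

Only the current and the line resistance are needed for the I²R loss.
I = P / V = 2770 / 234 = 11.84 A through the feed wire.
P_line = I² R_line = (11.84)² × 0.571 = 80.01 W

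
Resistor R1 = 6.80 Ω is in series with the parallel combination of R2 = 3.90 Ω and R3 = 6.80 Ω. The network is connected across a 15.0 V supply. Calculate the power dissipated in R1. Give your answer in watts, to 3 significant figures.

Collapse R2‖R3 to a single equivalent, reducing the network to two series elements.
R_p = (3.90×6.80)/(3.90+6.80) = 2.479 Ω
R_total = 6.80 + 2.479 = 9.279 Ω
I = V / R_total = 15.0 / 9.279 = 1.617 A
R1 is in the main series path, so its power is I²R1.
P_R1 = (1.617)² × 6.80 = 17.77 W

17.8 W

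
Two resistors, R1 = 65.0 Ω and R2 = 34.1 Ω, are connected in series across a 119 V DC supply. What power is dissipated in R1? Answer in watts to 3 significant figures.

93.7 W

The current is common to all series resistors; compute it, then apply P = I²R for the target.
R_total = 65.0 + 34.1 = 99.10 Ω
I = V / R_total = 119 / 99.10 = 1.201 A
P_R1 = I² × R1 = (1.201)² × 65.0 = 93.73 W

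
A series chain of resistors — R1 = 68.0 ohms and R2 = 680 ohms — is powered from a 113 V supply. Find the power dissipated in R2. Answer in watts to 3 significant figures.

15.5 W

Since the resistors are in series they all carry the loop current I = V/R_total; the power in any one is I²R.
R_total = 68.0 + 680 = 748.0 Ω
I = V / R_total = 113 / 748.0 = 0.1511 A
P_R2 = I² × R2 = (0.1511)² × 680 = 15.52 W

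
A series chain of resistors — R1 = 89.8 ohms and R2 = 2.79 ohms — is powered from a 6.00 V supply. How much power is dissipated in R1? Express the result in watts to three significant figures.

0.377 W

In a series string the same current flows through every resistor — find that current, then P = I²R for the one we want.
R_total = 89.8 + 2.79 = 92.59 Ω
I = V / R_total = 6.00 / 92.59 = 0.06480 A
P_R1 = I² × R1 = (0.06480)² × 89.8 = 0.3771 W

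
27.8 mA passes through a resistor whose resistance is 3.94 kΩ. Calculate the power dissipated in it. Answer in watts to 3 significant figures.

Knowing I and R, the power is just I²R — no need to find V first.
P = (0.02780 A)² × 3940 Ω = 3.045 W

3.04 W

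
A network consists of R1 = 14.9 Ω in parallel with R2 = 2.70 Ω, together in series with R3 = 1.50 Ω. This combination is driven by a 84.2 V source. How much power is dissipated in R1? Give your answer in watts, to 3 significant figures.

Collapse the R1‖R2 pair into one equivalent R_p; then R_p and R3 form a series string.
R_p = (14.9×2.70)/(14.9+2.70) = 2.286 Ω
R_total = R_p + 1.50 = 2.286 + 1.50 = 3.786 Ω
I = V / R_total = 84.2 / 3.786 = 22.24 A
Voltage across the parallel pair: V_p = I × R_p = 22.24 × 2.286 = 50.84 V
R1 sits across V_p; its power is V_p²/R.
P_R1 = (50.84)² / 14.9 = 173.5 W

173 W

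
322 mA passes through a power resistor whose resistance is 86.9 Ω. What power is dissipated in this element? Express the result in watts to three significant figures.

9.01 W

The current through and the resistance of the element are both given; use P = I²R.
P = (0.3220 A)² × 86.9 Ω = 9.010 W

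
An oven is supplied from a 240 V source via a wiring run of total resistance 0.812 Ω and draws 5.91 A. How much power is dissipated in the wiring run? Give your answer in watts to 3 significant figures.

28.4 W

The wiring run is a series resistance carrying the load current; its dissipation is I²R_line.
The wiring run carries the full 5.91 A.
P_line = I² R_line = (5.910)² × 0.812 = 28.36 W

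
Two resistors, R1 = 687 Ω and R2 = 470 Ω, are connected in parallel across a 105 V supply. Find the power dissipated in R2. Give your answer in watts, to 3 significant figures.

Each parallel branch sees the full supply voltage, so P = V²/R applies directly to the target branch.
P_R2 = V² / R2 = (105)² / 470 Ω = 23.46 W

23.5 W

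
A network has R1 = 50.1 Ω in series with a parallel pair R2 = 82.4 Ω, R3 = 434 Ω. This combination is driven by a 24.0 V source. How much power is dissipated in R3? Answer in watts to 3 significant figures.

0.447 W

Collapse R2‖R3 to a single equivalent, reducing the network to two series elements.
R_p = (82.4×434)/(82.4+434) = 69.25 Ω
R_total = 50.1 + 69.25 = 119.4 Ω
I = V / R_total = 24.0 / 119.4 = 0.2011 A
Voltage across the parallel pair: V_p = I × R_p = 0.2011 × 69.25 = 13.93 V
R3 sees V_p directly, so P = V_p² / R3.
P_R3 = (13.93)² / 434 = 0.4468 W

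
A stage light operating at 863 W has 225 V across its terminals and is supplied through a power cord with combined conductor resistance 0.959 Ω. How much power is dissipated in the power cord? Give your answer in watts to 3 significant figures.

14.1 W

The power cord is a series resistance carrying the load current; its dissipation is I²R_line.
I = P / V = 863 / 225 = 3.836 A through the power cord.
P_line = I² R_line = (3.836)² × 0.959 = 14.11 W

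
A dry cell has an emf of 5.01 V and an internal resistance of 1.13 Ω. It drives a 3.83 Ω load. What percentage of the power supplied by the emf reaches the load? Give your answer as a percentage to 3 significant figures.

Both r and R carry the same current, so the power split is just the resistance split: η = R/(R+r).
η = R / (R + r) = 3.83 / (3.83 + 1.13) = 0.7722

77.2 %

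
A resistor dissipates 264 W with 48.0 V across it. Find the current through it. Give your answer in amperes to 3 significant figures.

The two known quantities fix the third via I = P / V.
I = 264 / 48.0 = 5.500 A

5.50 A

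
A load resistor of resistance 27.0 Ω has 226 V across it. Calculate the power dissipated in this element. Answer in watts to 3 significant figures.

1890 W

We know the drop across the element and its resistance — P = V²/R, one step.
P = (226 V)² / 27.0 Ω = 1892 W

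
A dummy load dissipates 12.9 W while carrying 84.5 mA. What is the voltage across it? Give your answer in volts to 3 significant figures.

153 V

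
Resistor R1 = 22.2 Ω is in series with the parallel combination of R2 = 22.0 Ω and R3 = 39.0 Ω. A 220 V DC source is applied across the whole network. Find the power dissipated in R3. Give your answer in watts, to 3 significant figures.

187 W

Collapse R2‖R3 to a single equivalent, reducing the network to two series elements.
R_p = (22.0×39.0)/(22.0+39.0) = 14.07 Ω
R_total = 22.2 + 14.07 = 36.27 Ω
I = V / R_total = 220 / 36.27 = 6.066 A
Voltage across the parallel pair: V_p = I × R_p = 6.066 × 14.07 = 85.33 V
R3 is across V_p, so use P = V²/R for that branch.
P_R3 = (85.33)² / 39.0 = 186.7 W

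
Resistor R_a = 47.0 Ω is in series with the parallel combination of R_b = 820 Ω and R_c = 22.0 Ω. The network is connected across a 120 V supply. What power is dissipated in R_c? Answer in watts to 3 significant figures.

Collapse R_b‖R_c to a single equivalent, reducing the network to two series elements.
R_p = (820×22.0)/(820+22.0) = 21.43 Ω
R_total = 47.0 + 21.43 = 68.43 Ω
I = V / R_total = 120 / 68.43 = 1.754 A
Voltage across the parallel pair: V_p = I × R_p = 1.754 × 21.43 = 37.57 V
With V_p across R_c, its power is V_p²/R_c.
P_R_c = (37.57)² / 22.0 = 64.17 W

64.2 W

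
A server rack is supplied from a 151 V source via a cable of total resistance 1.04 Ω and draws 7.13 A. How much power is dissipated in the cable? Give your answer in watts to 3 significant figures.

52.9 W

Line loss is just I²R for the cable — we know both I and R_line directly.
The cable carries the full 7.13 A.
P_line = I² R_line = (7.130)² × 1.04 = 52.87 W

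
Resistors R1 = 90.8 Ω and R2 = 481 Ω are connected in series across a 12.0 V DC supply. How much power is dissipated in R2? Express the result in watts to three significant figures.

In a series string the same current flows through every resistor — find that current, then P = I²R for the one we want.
R_total = 90.8 + 481 = 571.8 Ω
I = V / R_total = 12.0 / 571.8 = 0.02099 A
P_R2 = I² × R2 = (0.02099)² × 481 = 0.2118 W

0.212 W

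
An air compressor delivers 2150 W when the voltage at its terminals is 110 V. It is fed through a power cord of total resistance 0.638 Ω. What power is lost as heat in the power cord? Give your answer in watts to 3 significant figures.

The power cord is a series resistance carrying the load current; its dissipation is I²R_line.
I = P / V = 2150 / 110 = 19.55 A through the power cord.
P_line = I² R_line = (19.55)² × 0.638 = 243.7 W

244 W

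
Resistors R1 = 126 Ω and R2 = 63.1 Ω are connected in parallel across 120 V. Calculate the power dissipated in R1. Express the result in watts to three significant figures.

R1 sits directly across the source, so P = V²/R with V = 120 V.
P_R1 = V² / R1 = (120)² / 126 Ω = 114.3 W

114 W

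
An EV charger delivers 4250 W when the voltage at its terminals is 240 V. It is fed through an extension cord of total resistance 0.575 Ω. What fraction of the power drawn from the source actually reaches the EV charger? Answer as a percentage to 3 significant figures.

I = P / V = 4250 / 240 = 17.71 A through the extension cord.
P_line = I² R_line = (17.71)² × 0.575 = 180.3 W
P_source = P_load + P_line = 4250 + 180.3 = 4430 W
η = P_load / P_source = 4250 / 4430 = 0.9593

95.9 %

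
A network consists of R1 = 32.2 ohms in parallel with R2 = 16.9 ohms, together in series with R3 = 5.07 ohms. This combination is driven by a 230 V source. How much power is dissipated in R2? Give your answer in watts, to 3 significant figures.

1470 W

Reduce the parallel combination to a single R_p; the circuit then becomes R_p in series with the remaining resistor.
R_p = (32.2×16.9)/(32.2+16.9) = 11.08 Ω
R_total = R_p + 5.07 = 11.08 + 5.07 = 16.15 Ω
I = V / R_total = 230 / 16.15 = 14.24 A
Voltage across the parallel pair: V_p = I × R_p = 14.24 × 11.08 = 157.8 V
R2 has V_p across it, so P = V_p²/R2.
P_R2 = (157.8)² / 16.9 = 1474 W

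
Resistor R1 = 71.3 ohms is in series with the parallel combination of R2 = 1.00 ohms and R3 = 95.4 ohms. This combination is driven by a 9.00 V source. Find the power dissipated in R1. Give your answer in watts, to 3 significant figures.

Collapse R2‖R3 to a single equivalent, reducing the network to two series elements.
R_p = (1.00×95.4)/(1.00+95.4) = 0.9896 Ω
R_total = 71.3 + 0.9896 = 72.29 Ω
I = V / R_total = 9.00 / 72.29 = 0.1245 A
All the current flows through R1; use P = I²R.
P_R1 = (0.1245)² × 71.3 = 1.105 W

1.11 W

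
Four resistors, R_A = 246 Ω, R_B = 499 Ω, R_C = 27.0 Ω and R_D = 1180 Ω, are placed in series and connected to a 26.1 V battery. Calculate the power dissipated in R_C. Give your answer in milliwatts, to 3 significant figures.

4.83 mW

Since the resistors are in series they all carry the loop current I = V/R_total; the power in any one is I²R.
R_total = 246 + 499 + 27.0 + 1180 = 1952 Ω
I = V / R_total = 26.1 / 1952 = 0.01337 A
P_R_C = I² × R_C = (0.01337)² × 27.0 = 0.004827 W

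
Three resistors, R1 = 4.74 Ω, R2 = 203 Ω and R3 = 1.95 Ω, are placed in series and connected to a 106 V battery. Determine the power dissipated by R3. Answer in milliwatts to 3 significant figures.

The current is common to all series resistors; compute it, then apply P = I²R for the target.
R_total = 4.74 + 203 + 1.95 = 209.7 Ω
I = V / R_total = 106 / 209.7 = 0.5055 A
P_R3 = I² × R3 = (0.5055)² × 1.95 = 0.4983 W

498 mW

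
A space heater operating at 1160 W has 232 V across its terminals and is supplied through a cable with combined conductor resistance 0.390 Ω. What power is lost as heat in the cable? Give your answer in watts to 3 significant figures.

9.75 W

The cable and load are in series, so the same current flows in both; the loss is I²R_line.
I = P / V = 1160 / 232 = 5.000 A through the cable.
P_line = I² R_line = (5.000)² × 0.390 = 9.750 W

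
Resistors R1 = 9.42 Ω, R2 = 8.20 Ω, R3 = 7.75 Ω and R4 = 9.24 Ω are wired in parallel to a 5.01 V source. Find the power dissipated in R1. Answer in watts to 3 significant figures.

2.66 W

R1 sits directly across the source, so P = V²/R with V = 5.01 V.
P_R1 = V² / R1 = (5.01)² / 9.42 Ω = 2.665 W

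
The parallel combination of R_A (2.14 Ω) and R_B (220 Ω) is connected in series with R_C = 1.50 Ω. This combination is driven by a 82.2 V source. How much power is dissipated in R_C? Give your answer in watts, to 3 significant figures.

Collapse the R_A‖R_B pair into one equivalent R_p; then R_p and R_C form a series string.
R_p = (2.14×220)/(2.14+220) = 2.119 Ω
R_total = R_p + 1.50 = 2.119 + 1.50 = 3.619 Ω
I = V / R_total = 82.2 / 3.619 = 22.71 A
R_C is the series element, so its power is I²R.
P_R_C = (22.71)² × 1.50 = 773.7 W

774 W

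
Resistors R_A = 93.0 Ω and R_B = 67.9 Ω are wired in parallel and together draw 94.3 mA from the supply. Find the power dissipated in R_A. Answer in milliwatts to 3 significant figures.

147 mW

The branches share the same voltage, but only the total current is given — find V from the equivalent resistance first.
1/R_eq = 1/93.0 + 1/67.9 ⇒ R_eq = 39.25 Ω
V = I_total × R_eq = 0.09430 × 39.25 = 3.701 V
P_R_A = V² / R_A = (3.701)² / 93.0 = 0.1473 W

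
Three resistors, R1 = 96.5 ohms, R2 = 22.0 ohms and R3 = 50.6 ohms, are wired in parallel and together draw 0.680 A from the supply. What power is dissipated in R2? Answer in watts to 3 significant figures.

The branches share the same voltage, but only the total current is given — find V from the equivalent resistance first.
1/R_eq = 1/96.5 + 1/22.0 + 1/50.6 ⇒ R_eq = 13.23 Ω
V = I_total × R_eq = 0.6800 × 13.23 = 8.997 V
P_R2 = V² / R2 = (8.997)² / 22.0 = 3.679 W

3.68 W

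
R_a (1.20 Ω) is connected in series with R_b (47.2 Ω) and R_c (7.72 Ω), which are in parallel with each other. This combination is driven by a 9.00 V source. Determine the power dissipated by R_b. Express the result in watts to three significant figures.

1.23 W

Collapse R_b‖R_c to a single equivalent, reducing the network to two series elements.
R_p = (47.2×7.72)/(47.2+7.72) = 6.635 Ω
R_total = 1.20 + 6.635 = 7.835 Ω
I = V / R_total = 9.00 / 7.835 = 1.149 A
Voltage across the parallel pair: V_p = I × R_p = 1.149 × 6.635 = 7.622 V
R_b is across V_p, so use P = V²/R for that branch.
P_R_b = (7.622)² / 47.2 = 1.231 W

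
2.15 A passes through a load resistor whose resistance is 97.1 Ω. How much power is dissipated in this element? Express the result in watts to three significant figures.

The current through and the resistance of the element are both given; use P = I²R.
P = (2.150 A)² × 97.1 Ω = 448.8 W

449 W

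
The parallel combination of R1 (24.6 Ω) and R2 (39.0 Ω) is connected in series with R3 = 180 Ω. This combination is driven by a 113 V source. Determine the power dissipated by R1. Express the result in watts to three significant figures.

3.10 W

Combine R1 and R2 into their parallel equivalent first, reducing the network to two series resistors.
R_p = (24.6×39.0)/(24.6+39.0) = 15.08 Ω
R_total = R_p + 180 = 15.08 + 180 = 195.1 Ω
I = V / R_total = 113 / 195.1 = 0.5792 A
Voltage across the parallel pair: V_p = I × R_p = 0.5792 × 15.08 = 8.738 V
R1 sits across V_p; its power is V_p²/R.
P_R1 = (8.738)² / 24.6 = 3.104 W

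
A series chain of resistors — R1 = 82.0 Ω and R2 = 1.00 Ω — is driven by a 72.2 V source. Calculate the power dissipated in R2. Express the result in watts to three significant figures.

Every series element carries the same I. Get I from the total resistance, then P = I² × R2.
R_total = 82.0 + 1.00 = 83.00 Ω
I = V / R_total = 72.2 / 83.00 = 0.8699 A
P_R2 = I² × R2 = (0.8699)² × 1.00 = 0.7567 W

0.757 W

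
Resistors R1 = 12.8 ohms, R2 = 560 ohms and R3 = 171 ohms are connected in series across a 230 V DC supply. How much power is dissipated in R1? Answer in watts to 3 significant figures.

1.22 W

Series elements share the same current, so find I first, then use P = I²R.
R_total = 12.8 + 560 + 171 = 743.8 Ω
I = V / R_total = 230 / 743.8 = 0.3092 A
P_R1 = I² × R1 = (0.3092)² × 12.8 = 1.224 W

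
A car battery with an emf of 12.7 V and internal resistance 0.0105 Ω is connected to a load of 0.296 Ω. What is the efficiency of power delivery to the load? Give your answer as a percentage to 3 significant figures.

Efficiency is P_load / P_total. With a series r and R sharing the same I, P = I²R for each, so η = R/(R+r).
η = R / (R + r) = 0.296 / (0.296 + 0.0105) = 0.9657

96.6 %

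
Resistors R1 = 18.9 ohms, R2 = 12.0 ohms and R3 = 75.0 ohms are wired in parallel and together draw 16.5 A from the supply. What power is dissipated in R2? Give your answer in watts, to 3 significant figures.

Only the total current is stated, so first find the parallel equivalent to get the voltage across the combination.
1/R_eq = 1/18.9 + 1/12.0 + 1/75.0 ⇒ R_eq = 6.686 Ω
V = I_total × R_eq = 16.50 × 6.686 = 110.3 V
P_R2 = V² / R2 = (110.3)² / 12.0 = 1014 W

1010 W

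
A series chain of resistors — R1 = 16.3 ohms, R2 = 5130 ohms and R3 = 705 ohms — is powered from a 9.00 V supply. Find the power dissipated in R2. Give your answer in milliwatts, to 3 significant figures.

12.1 mW

In a series string the same current flows through every resistor — find that current, then P = I²R for the one we want.
R_total = 16.3 + 5130 + 705 = 5851 Ω
I = V / R_total = 9.00 / 5851 = 0.001538 A
P_R2 = I² × R2 = (0.001538)² × 5130 = 0.01214 W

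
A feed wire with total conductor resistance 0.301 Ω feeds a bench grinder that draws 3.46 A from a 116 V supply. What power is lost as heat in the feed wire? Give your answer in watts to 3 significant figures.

The feed wire and load are in series, so the same current flows in both; the loss is I²R_line.
The feed wire carries the full 3.46 A.
P_line = I² R_line = (3.460)² × 0.301 = 3.603 W

3.60 W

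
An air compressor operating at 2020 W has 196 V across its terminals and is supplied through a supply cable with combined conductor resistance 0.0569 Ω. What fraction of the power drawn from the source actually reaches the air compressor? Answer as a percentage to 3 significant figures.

99.7 %

I = P / V = 2020 / 196 = 10.31 A through the supply cable.
P_line = I² R_line = (10.31)² × 0.0569 = 6.044 W
P_source = P_load + P_line = 2020 + 6.044 = 2026 W
η = P_load / P_source = 2020 / 2026 = 0.9970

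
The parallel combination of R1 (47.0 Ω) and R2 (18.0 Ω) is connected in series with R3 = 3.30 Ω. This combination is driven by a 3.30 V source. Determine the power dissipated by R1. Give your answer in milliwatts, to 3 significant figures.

147 mW

Collapse the R1‖R2 pair into one equivalent R_p; then R_p and R3 form a series string.
R_p = (47.0×18.0)/(47.0+18.0) = 13.02 Ω
R_total = R_p + 3.30 = 13.02 + 3.30 = 16.32 Ω
I = V / R_total = 3.30 / 16.32 = 0.2023 A
Voltage across the parallel pair: V_p = I × R_p = 0.2023 × 13.02 = 2.633 V
Use P = V²/R for R1 with V = V_p.
P_R1 = (2.633)² / 47.0 = 0.1475 W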